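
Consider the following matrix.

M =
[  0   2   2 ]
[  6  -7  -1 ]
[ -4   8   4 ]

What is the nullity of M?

1

Row reduce to echelon form.
Swap R1 ↔ R2
R3 ← R3 + (2/3)·R1: [0, 10/3, 10/3]
R3 ← R3 − (5/3)·R2: [0, 0, 0]
2 nonzero rows, so rank(M) = 2.
M has 3 columns; by rank–nullity, nullity = 3 − 2 = 1.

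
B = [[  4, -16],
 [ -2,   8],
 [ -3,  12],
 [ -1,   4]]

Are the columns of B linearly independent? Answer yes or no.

Row reduce B to echelon form.
R2 ← R2 + (1/2)·R1: [0, 0]
R3 ← R3 + (3/4)·R1: [0, 0]
R4 ← R4 + (1/4)·R1: [0, 0]
1 pivot among 2 columns.
Only 1 < 2 pivot columns, so the columns are linearly dependent.

no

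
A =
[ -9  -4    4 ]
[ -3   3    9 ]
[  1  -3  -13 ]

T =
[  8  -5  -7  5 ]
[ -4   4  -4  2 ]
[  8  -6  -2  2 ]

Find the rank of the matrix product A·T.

2

First compute AT:
[[-24,   5,  71, -45],
 [ 36, -27,  -9,   9],
 [-84,  61,  31, -27]]
Now row reduce the product.
R2 ← R2 + (3/2)·R1: [0, -39/2, 195/2, -117/2]
R3 ← R3 − (7/2)·R1: [0, 87/2, -435/2, 261/2]
R3 ← R3 + (29/13)·R2: [0, 0, 0, 0]
2 nonzero rows, so rank(AT) = 2.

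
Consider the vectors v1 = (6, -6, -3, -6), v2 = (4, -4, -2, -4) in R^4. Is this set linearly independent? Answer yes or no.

no

Form the matrix with these vectors as rows and row reduce.
R2 ← R2 − (2/3)·R1: [0, 0, 0, 0]
1 nonzero row, so the 2 vectors span a space of dimension 1.
Since 1 < 2, the vectors are linearly dependent.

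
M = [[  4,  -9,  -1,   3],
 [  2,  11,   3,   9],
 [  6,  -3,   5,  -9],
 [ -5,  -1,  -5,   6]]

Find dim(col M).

Row reduce to echelon form.
R2 ← R2 − (1/2)·R1: [0, 31/2, 7/2, 15/2]
R3 ← R3 − (3/2)·R1: [0, 21/2, 13/2, -27/2]
R4 ← R4 + (5/4)·R1: [0, -49/4, -25/4, 39/4]
R3 ← R3 − (21/31)·R2: [0, 0, 128/31, -576/31]
R4 ← R4 + (49/62)·R2: [0, 0, -108/31, 486/31]
R4 ← R4 + (27/32)·R3: [0, 0, 0, 0]
Echelon form has 3 nonzero rows, so rank(M) = 3.
The column space has dimension equal to the rank: 3.

3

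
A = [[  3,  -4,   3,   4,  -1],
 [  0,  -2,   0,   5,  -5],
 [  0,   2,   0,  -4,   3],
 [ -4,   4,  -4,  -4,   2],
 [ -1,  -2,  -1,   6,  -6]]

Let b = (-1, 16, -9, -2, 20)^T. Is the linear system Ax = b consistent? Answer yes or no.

Row reduce the augmented matrix [A | b].
R4 ← R4 + (4/3)·R1: [0, -4/3, 0, 4/3, 2/3, -10/3]
R5 ← R5 + (1/3)·R1: [0, -10/3, 0, 22/3, -19/3, 59/3]
R3 ← R3 + R2: [0, 0, 0, 1, -2, 7]
R4 ← R4 − (2/3)·R2: [0, 0, 0, -2, 4, -14]
R5 ← R5 − (5/3)·R2: [0, 0, 0, -1, 2, -7]
R4 ← R4 + (2)·R3: [0, 0, 0, 0, 0, 0]
R5 ← R5 + R3: [0, 0, 0, 0, 0, 0]
The echelon form has 3 nonzero rows, and every pivot lies in the first 5 columns, so rank(A) = rank([A|b]) = 3.
The system is consistent.

yes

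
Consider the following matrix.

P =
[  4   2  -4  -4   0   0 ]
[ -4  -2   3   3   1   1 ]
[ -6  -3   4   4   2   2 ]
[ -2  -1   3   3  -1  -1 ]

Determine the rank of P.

2

Row reduce to echelon form.
R2 ← R2 + R1: [0, 0, -1, -1, 1, 1]
R3 ← R3 + (3/2)·R1: [0, 0, -2, -2, 2, 2]
R4 ← R4 + (1/2)·R1: [0, 0, 1, 1, -1, -1]
R3 ← R3 − (2)·R2: [0, 0, 0, 0, 0, 0]
R4 ← R4 + R2: [0, 0, 0, 0, 0, 0]
Echelon form has 2 nonzero rows, so rank(P) = 2.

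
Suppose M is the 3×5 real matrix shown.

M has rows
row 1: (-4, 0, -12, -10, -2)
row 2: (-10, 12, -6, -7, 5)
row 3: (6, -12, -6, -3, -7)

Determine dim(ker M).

3

Row reduce to echelon form.
R2 ← R2 − (5/2)·R1: [0, 12, 24, 18, 10]
R3 ← R3 + (3/2)·R1: [0, -12, -24, -18, -10]
R3 ← R3 + R2: [0, 0, 0, 0, 0]
2 nonzero rows, so rank(M) = 2.
M has 5 columns; by rank–nullity, nullity = 5 − 2 = 3.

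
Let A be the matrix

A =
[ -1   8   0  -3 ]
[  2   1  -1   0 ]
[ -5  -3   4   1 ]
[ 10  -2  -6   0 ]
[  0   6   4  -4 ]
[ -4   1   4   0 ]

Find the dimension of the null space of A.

Row reduce to echelon form.
R2 ← R2 + (2)·R1: [0, 17, -1, -6]
R3 ← R3 − (5)·R1: [0, -43, 4, 16]
R4 ← R4 + (10)·R1: [0, 78, -6, -30]
R6 ← R6 − (4)·R1: [0, -31, 4, 12]
R3 ← R3 + (43/17)·R2: [0, 0, 25/17, 14/17]
R4 ← R4 − (78/17)·R2: [0, 0, -24/17, -42/17]
R5 ← R5 − (6/17)·R2: [0, 0, 74/17, -32/17]
R6 ← R6 + (31/17)·R2: [0, 0, 37/17, 18/17]
R4 ← R4 + (24/25)·R3: [0, 0, 0, -42/25]
R5 ← R5 − (74/25)·R3: [0, 0, 0, -108/25]
R6 ← R6 − (37/25)·R3: [0, 0, 0, -4/25]
R5 ← R5 − (18/7)·R4: [0, 0, 0, 0]
R6 ← R6 − (2/21)·R4: [0, 0, 0, 0]
4 nonzero rows, so rank(A) = 4.
A has 4 columns; by rank–nullity, nullity = 4 − 4 = 0.

0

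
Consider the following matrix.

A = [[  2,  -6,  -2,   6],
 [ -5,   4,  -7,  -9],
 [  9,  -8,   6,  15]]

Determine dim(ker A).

Row reduce to echelon form.
R2 ← R2 + (5/2)·R1: [0, -11, -12, 6]
R3 ← R3 − (9/2)·R1: [0, 19, 15, -12]
R3 ← R3 + (19/11)·R2: [0, 0, -63/11, -18/11]
3 nonzero rows, so rank(A) = 3.
A has 4 columns; by rank–nullity, nullity = 4 − 3 = 1.

1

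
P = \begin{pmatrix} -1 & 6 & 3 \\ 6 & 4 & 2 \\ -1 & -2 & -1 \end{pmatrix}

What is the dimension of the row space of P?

2

Row reduce to echelon form.
R2 ← R2 + (6)·R1: [0, 40, 20]
R3 ← R3 − R1: [0, -8, -4]
R3 ← R3 + (1/5)·R2: [0, 0, 0]
Echelon form has 2 nonzero rows, so rank(P) = 2.
The row space has dimension equal to the rank: 2.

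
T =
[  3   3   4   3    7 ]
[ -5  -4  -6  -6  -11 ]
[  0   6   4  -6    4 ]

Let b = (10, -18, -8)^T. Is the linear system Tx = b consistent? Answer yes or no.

Row reduce the augmented matrix [T | b].
R2 ← R2 + (5/3)·R1: [0, 1, 2/3, -1, 2/3, -4/3]
R3 ← R3 − (6)·R2: [0, 0, 0, 0, 0, 0]
The echelon form has 2 nonzero rows, and every pivot lies in the first 5 columns, so rank(T) = rank([T|b]) = 2.
The system is consistent.

yes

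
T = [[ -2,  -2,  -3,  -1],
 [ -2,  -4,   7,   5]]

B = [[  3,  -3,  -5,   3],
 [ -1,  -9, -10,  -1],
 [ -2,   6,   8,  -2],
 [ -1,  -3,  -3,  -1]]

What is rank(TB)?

2

First compute TB:
[[  3,   9,   9,   3],
 [-21,  69,  91, -21]]
Now row reduce the product.
R2 ← R2 + (7)·R1: [0, 132, 154, 0]
2 nonzero rows, so rank(TB) = 2.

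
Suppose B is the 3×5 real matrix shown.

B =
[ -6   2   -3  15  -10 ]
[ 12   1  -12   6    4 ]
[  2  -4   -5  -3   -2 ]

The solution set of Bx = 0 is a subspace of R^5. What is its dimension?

Row reduce to echelon form.
R2 ← R2 + (2)·R1: [0, 5, -18, 36, -16]
R3 ← R3 + (1/3)·R1: [0, -10/3, -6, 2, -16/3]
R3 ← R3 + (2/3)·R2: [0, 0, -18, 26, -16]
3 nonzero rows, so rank(B) = 3.
B has 5 columns; by rank–nullity, nullity = 5 − 3 = 2.

2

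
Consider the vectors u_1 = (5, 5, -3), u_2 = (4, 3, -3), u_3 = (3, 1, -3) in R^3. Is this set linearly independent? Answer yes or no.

no

Form the matrix with these vectors as rows and row reduce.
R2 ← R2 − (4/5)·R1: [0, -1, -3/5]
R3 ← R3 − (3/5)·R1: [0, -2, -6/5]
R3 ← R3 − (2)·R2: [0, 0, 0]
2 nonzero rows, so the 3 vectors span a space of dimension 2.
Since 2 < 3, the vectors are linearly dependent.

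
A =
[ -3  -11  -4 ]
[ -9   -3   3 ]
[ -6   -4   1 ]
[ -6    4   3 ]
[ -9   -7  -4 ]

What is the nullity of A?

Row reduce to echelon form.
R2 ← R2 − (3)·R1: [0, 30, 15]
R3 ← R3 − (2)·R1: [0, 18, 9]
R4 ← R4 − (2)·R1: [0, 26, 11]
R5 ← R5 − (3)·R1: [0, 26, 8]
R3 ← R3 − (3/5)·R2: [0, 0, 0]
R4 ← R4 − (13/15)·R2: [0, 0, -2]
R5 ← R5 − (13/15)·R2: [0, 0, -5]
Swap R3 ↔ R4
R5 ← R5 − (5/2)·R3: [0, 0, 0]
3 nonzero rows, so rank(A) = 3.
A has 3 columns; by rank–nullity, nullity = 3 − 3 = 0.

0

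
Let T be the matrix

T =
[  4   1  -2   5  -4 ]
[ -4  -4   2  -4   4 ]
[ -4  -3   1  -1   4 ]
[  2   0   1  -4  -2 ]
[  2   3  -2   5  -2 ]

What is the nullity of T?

Row reduce to echelon form.
R2 ← R2 + R1: [0, -3, 0, 1, 0]
R3 ← R3 + R1: [0, -2, -1, 4, 0]
R4 ← R4 − (1/2)·R1: [0, -1/2, 2, -13/2, 0]
R5 ← R5 − (1/2)·R1: [0, 5/2, -1, 5/2, 0]
R3 ← R3 − (2/3)·R2: [0, 0, -1, 10/3, 0]
R4 ← R4 − (1/6)·R2: [0, 0, 2, -20/3, 0]
R5 ← R5 + (5/6)·R2: [0, 0, -1, 10/3, 0]
R4 ← R4 + (2)·R3: [0, 0, 0, 0, 0]
R5 ← R5 − R3: [0, 0, 0, 0, 0]
3 nonzero rows, so rank(T) = 3.
T has 5 columns; by rank–nullity, nullity = 5 − 3 = 2.

2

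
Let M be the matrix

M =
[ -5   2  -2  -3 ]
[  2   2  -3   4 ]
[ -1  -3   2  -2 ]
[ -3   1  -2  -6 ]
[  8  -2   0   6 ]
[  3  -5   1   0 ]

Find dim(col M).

4

Row reduce to echelon form.
R2 ← R2 + (2/5)·R1: [0, 14/5, -19/5, 14/5]
R3 ← R3 − (1/5)·R1: [0, -17/5, 12/5, -7/5]
R4 ← R4 − (3/5)·R1: [0, -1/5, -4/5, -21/5]
R5 ← R5 + (8/5)·R1: [0, 6/5, -16/5, 6/5]
R6 ← R6 + (3/5)·R1: [0, -19/5, -1/5, -9/5]
R3 ← R3 + (17/14)·R2: [0, 0, -31/14, 2]
R4 ← R4 + (1/14)·R2: [0, 0, -15/14, -4]
R5 ← R5 − (3/7)·R2: [0, 0, -11/7, 0]
R6 ← R6 + (19/14)·R2: [0, 0, -75/14, 2]
R4 ← R4 − (15/31)·R3: [0, 0, 0, -154/31]
R5 ← R5 − (22/31)·R3: [0, 0, 0, -44/31]
R6 ← R6 − (75/31)·R3: [0, 0, 0, -88/31]
R5 ← R5 − (2/7)·R4: [0, 0, 0, 0]
R6 ← R6 − (4/7)·R4: [0, 0, 0, 0]
Echelon form has 4 nonzero rows, so rank(M) = 4.
The column space has dimension equal to the rank: 4.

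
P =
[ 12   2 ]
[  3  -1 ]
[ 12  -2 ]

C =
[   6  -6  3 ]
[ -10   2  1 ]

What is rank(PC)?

2

First compute PC:
[[ 52, -68,  38],
 [ 28, -20,   8],
 [ 92, -76,  34]]
Now row reduce the product.
R2 ← R2 − (7/13)·R1: [0, 216/13, -162/13]
R3 ← R3 − (23/13)·R1: [0, 576/13, -432/13]
R3 ← R3 − (8/3)·R2: [0, 0, 0]
2 nonzero rows, so rank(PC) = 2.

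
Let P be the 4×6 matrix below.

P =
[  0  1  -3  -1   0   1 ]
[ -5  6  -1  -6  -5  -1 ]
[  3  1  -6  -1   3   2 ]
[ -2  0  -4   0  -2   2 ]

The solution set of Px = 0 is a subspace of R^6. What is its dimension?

3

Row reduce to echelon form.
Swap R1 ↔ R2
R3 ← R3 + (3/5)·R1: [0, 23/5, -33/5, -23/5, 0, 7/5]
R4 ← R4 − (2/5)·R1: [0, -12/5, -18/5, 12/5, 0, 12/5]
R3 ← R3 − (23/5)·R2: [0, 0, 36/5, 0, 0, -16/5]
R4 ← R4 + (12/5)·R2: [0, 0, -54/5, 0, 0, 24/5]
R4 ← R4 + (3/2)·R3: [0, 0, 0, 0, 0, 0]
3 nonzero rows, so rank(P) = 3.
P has 6 columns; by rank–nullity, nullity = 6 − 3 = 3.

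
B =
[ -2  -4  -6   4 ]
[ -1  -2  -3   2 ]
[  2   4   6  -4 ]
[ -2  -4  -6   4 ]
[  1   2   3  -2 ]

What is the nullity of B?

3

Row reduce to echelon form.
R2 ← R2 − (1/2)·R1: [0, 0, 0, 0]
R3 ← R3 + R1: [0, 0, 0, 0]
R4 ← R4 − R1: [0, 0, 0, 0]
R5 ← R5 + (1/2)·R1: [0, 0, 0, 0]
1 nonzero row, so rank(B) = 1.
B has 4 columns; by rank–nullity, nullity = 4 − 1 = 3.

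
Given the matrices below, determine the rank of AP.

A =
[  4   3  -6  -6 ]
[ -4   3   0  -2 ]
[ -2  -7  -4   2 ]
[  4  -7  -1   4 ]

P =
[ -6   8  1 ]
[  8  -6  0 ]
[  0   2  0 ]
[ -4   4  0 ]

3

First compute AP:
[[ 24, -22,   4],
 [ 56, -58,  -4],
 [-52,  26,  -2],
 [-96,  88,   4]]
Now row reduce the product.
R2 ← R2 − (7/3)·R1: [0, -20/3, -40/3]
R3 ← R3 + (13/6)·R1: [0, -65/3, 20/3]
R4 ← R4 + (4)·R1: [0, 0, 20]
R3 ← R3 − (13/4)·R2: [0, 0, 50]
R4 ← R4 − (2/5)·R3: [0, 0, 0]
3 nonzero rows, so rank(AP) = 3.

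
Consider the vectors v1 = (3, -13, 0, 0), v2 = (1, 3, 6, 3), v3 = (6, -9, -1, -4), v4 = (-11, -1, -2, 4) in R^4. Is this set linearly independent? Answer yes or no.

Form the matrix with these vectors as rows and row reduce.
R2 ← R2 − (1/3)·R1: [0, 22/3, 6, 3]
R3 ← R3 − (2)·R1: [0, 17, -1, -4]
R4 ← R4 + (11/3)·R1: [0, -146/3, -2, 4]
R3 ← R3 − (51/22)·R2: [0, 0, -164/11, -241/22]
R4 ← R4 + (73/11)·R2: [0, 0, 416/11, 263/11]
R4 ← R4 + (104/41)·R3: [0, 0, 0, -159/41]
4 nonzero rows, so the 4 vectors span a space of dimension 4.
Since 4 = 4, the vectors are linearly independent.

yes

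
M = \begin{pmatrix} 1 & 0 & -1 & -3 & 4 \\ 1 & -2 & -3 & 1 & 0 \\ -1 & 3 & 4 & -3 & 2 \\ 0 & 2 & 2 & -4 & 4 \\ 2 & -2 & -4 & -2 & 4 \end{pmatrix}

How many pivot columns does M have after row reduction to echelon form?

2

Row reduce to echelon form.
R2 ← R2 − R1: [0, -2, -2, 4, -4]
R3 ← R3 + R1: [0, 3, 3, -6, 6]
R5 ← R5 − (2)·R1: [0, -2, -2, 4, -4]
R3 ← R3 + (3/2)·R2: [0, 0, 0, 0, 0]
R4 ← R4 + R2: [0, 0, 0, 0, 0]
R5 ← R5 − R2: [0, 0, 0, 0, 0]
Echelon form has 2 nonzero rows, so rank(M) = 2.
Each nonzero row contributes one pivot column: 2 pivot columns.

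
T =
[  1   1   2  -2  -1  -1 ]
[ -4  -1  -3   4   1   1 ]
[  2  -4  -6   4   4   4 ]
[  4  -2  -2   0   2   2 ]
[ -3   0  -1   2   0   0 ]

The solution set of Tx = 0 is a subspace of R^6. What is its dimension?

4

Row reduce to echelon form.
R2 ← R2 + (4)·R1: [0, 3, 5, -4, -3, -3]
R3 ← R3 − (2)·R1: [0, -6, -10, 8, 6, 6]
R4 ← R4 − (4)·R1: [0, -6, -10, 8, 6, 6]
R5 ← R5 + (3)·R1: [0, 3, 5, -4, -3, -3]
R3 ← R3 + (2)·R2: [0, 0, 0, 0, 0, 0]
R4 ← R4 + (2)·R2: [0, 0, 0, 0, 0, 0]
R5 ← R5 − R2: [0, 0, 0, 0, 0, 0]
2 nonzero rows, so rank(T) = 2.
T has 6 columns; by rank–nullity, nullity = 6 − 2 = 4.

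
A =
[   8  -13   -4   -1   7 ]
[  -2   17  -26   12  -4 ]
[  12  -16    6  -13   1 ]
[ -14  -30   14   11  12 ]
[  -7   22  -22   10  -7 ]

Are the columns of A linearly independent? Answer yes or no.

Row reduce A to echelon form.
R2 ← R2 + (1/4)·R1: [0, 55/4, -27, 47/4, -9/4]
R3 ← R3 − (3/2)·R1: [0, 7/2, 12, -23/2, -19/2]
R4 ← R4 + (7/4)·R1: [0, -211/4, 7, 37/4, 97/4]
R5 ← R5 + (7/8)·R1: [0, 85/8, -51/2, 73/8, -7/8]
R3 ← R3 − (14/55)·R2: [0, 0, 1038/55, -797/55, -491/55]
R4 ← R4 + (211/55)·R2: [0, 0, -5312/55, 2988/55, 859/55]
R5 ← R5 − (17/22)·R2: [0, 0, -51/11, 1/22, 19/22]
R4 ← R4 + (2656/519)·R3: [0, 0, 0, -10292/519, -15605/519]
R5 ← R5 + (85/346)·R3: [0, 0, 0, -608/173, -230/173]
R5 ← R5 − (456/2573)·R4: [0, 0, 0, 0, 10290/2573]
5 pivots among 5 columns.
Every column is a pivot column, so the columns are linearly independent.

yes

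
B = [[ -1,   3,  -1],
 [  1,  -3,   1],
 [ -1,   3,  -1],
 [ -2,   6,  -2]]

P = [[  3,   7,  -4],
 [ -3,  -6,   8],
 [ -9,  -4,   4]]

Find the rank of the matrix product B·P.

First compute BP:
[[ -3, -21,  24],
 [  3,  21, -24],
 [ -3, -21,  24],
 [ -6, -42,  48]]
Now row reduce the product.
R2 ← R2 + R1: [0, 0, 0]
R3 ← R3 − R1: [0, 0, 0]
R4 ← R4 − (2)·R1: [0, 0, 0]
1 nonzero row, so rank(BP) = 1.

1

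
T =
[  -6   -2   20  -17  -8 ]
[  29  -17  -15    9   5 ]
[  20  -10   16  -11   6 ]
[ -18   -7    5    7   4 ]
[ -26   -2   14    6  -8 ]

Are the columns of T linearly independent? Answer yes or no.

Row reduce T to echelon form.
R2 ← R2 + (29/6)·R1: [0, -80/3, 245/3, -439/6, -101/3]
R3 ← R3 + (10/3)·R1: [0, -50/3, 248/3, -203/3, -62/3]
R4 ← R4 − (3)·R1: [0, -1, -55, 58, 28]
R5 ← R5 − (13/3)·R1: [0, 20/3, -218/3, 239/3, 80/3]
R3 ← R3 − (5/8)·R2: [0, 0, 253/8, -351/16, 3/8]
R4 ← R4 − (3/80)·R2: [0, 0, -929/16, 9719/160, 2341/80]
R5 ← R5 + (1/4)·R2: [0, 0, -209/4, 491/8, 73/4]
R4 ← R4 + (929/506)·R3: [0, 0, 0, 25891/1265, 37888/1265]
R5 ← R5 + (38/23)·R3: [0, 0, 0, 578/23, 434/23]
R5 ← R5 − (1870/1523)·R4: [0, 0, 0, 0, -27270/1523]
5 pivots among 5 columns.
Every column is a pivot column, so the columns are linearly independent.

yes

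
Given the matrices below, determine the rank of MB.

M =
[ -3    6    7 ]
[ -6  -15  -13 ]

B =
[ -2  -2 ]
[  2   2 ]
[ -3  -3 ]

First compute MB:
[[ -3,  -3],
 [ 21,  21]]
Now row reduce the product.
R2 ← R2 + (7)·R1: [0, 0]
1 nonzero row, so rank(MB) = 1.

1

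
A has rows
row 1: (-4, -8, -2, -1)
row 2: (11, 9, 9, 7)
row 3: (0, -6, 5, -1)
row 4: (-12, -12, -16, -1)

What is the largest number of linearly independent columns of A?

3

Row reduce to echelon form.
R2 ← R2 + (11/4)·R1: [0, -13, 7/2, 17/4]
R4 ← R4 − (3)·R1: [0, 12, -10, 2]
R3 ← R3 − (6/13)·R2: [0, 0, 44/13, -77/26]
R4 ← R4 + (12/13)·R2: [0, 0, -88/13, 77/13]
R4 ← R4 + (2)·R3: [0, 0, 0, 0]
Echelon form has 3 nonzero rows, so rank(A) = 3.
The rank gives the maximum number of linearly independent columns: 3.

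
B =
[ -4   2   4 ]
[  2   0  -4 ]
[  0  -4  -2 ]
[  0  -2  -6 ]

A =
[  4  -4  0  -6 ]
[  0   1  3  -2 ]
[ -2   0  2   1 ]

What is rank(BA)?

First compute BA:
[[-24,  18,  14,  24],
 [ 16,  -8,  -8, -16],
 [  4,  -4, -16,   6],
 [ 12,  -2, -18,  -2]]
Now row reduce the product.
R2 ← R2 + (2/3)·R1: [0, 4, 4/3, 0]
R3 ← R3 + (1/6)·R1: [0, -1, -41/3, 10]
R4 ← R4 + (1/2)·R1: [0, 7, -11, 10]
R3 ← R3 + (1/4)·R2: [0, 0, -40/3, 10]
R4 ← R4 − (7/4)·R2: [0, 0, -40/3, 10]
R4 ← R4 − R3: [0, 0, 0, 0]
3 nonzero rows, so rank(BA) = 3.

3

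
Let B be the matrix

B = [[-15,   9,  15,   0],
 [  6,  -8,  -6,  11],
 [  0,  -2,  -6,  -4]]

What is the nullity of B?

1

Row reduce to echelon form.
R2 ← R2 + (2/5)·R1: [0, -22/5, 0, 11]
R3 ← R3 − (5/11)·R2: [0, 0, -6, -9]
3 nonzero rows, so rank(B) = 3.
B has 4 columns; by rank–nullity, nullity = 4 − 3 = 1.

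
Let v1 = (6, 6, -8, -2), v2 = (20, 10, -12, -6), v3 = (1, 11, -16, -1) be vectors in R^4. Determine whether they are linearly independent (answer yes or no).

no

Form the matrix with these vectors as rows and row reduce.
R2 ← R2 − (10/3)·R1: [0, -10, 44/3, 2/3]
R3 ← R3 − (1/6)·R1: [0, 10, -44/3, -2/3]
R3 ← R3 + R2: [0, 0, 0, 0]
2 nonzero rows, so the 3 vectors span a space of dimension 2.
Since 2 < 3, the vectors are linearly dependent.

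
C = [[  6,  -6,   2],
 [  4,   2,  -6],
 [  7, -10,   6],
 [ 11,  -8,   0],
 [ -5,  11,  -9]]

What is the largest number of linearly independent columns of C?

2

Row reduce to echelon form.
R2 ← R2 − (2/3)·R1: [0, 6, -22/3]
R3 ← R3 − (7/6)·R1: [0, -3, 11/3]
R4 ← R4 − (11/6)·R1: [0, 3, -11/3]
R5 ← R5 + (5/6)·R1: [0, 6, -22/3]
R3 ← R3 + (1/2)·R2: [0, 0, 0]
R4 ← R4 − (1/2)·R2: [0, 0, 0]
R5 ← R5 − R2: [0, 0, 0]
Echelon form has 2 nonzero rows, so rank(C) = 2.
The rank gives the maximum number of linearly independent columns: 2.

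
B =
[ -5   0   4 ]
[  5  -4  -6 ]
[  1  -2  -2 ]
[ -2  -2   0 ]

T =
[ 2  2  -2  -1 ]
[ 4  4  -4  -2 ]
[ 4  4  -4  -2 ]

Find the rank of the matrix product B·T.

First compute BT:
[[  6,   6,  -6,  -3],
 [-30, -30,  30,  15],
 [-14, -14,  14,   7],
 [-12, -12,  12,   6]]
Now row reduce the product.
R2 ← R2 + (5)·R1: [0, 0, 0, 0]
R3 ← R3 + (7/3)·R1: [0, 0, 0, 0]
R4 ← R4 + (2)·R1: [0, 0, 0, 0]
1 nonzero row, so rank(BT) = 1.

1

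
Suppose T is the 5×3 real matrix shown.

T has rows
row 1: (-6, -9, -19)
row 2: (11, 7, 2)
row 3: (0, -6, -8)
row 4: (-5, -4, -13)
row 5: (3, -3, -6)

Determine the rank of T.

3

Row reduce to echelon form.
R2 ← R2 + (11/6)·R1: [0, -19/2, -197/6]
R4 ← R4 − (5/6)·R1: [0, 7/2, 17/6]
R5 ← R5 + (1/2)·R1: [0, -15/2, -31/2]
R3 ← R3 − (12/19)·R2: [0, 0, 242/19]
R4 ← R4 + (7/19)·R2: [0, 0, -176/19]
R5 ← R5 − (15/19)·R2: [0, 0, 198/19]
R4 ← R4 + (8/11)·R3: [0, 0, 0]
R5 ← R5 − (9/11)·R3: [0, 0, 0]
Echelon form has 3 nonzero rows, so rank(T) = 3.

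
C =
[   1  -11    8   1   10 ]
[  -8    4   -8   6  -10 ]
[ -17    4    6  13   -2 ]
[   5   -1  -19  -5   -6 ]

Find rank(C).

4

Row reduce to echelon form.
R2 ← R2 + (8)·R1: [0, -84, 56, 14, 70]
R3 ← R3 + (17)·R1: [0, -183, 142, 30, 168]
R4 ← R4 − (5)·R1: [0, 54, -59, -10, -56]
R3 ← R3 − (61/28)·R2: [0, 0, 20, -1/2, 31/2]
R4 ← R4 + (9/14)·R2: [0, 0, -23, -1, -11]
R4 ← R4 + (23/20)·R3: [0, 0, 0, -63/40, 273/40]
Echelon form has 4 nonzero rows, so rank(C) = 4.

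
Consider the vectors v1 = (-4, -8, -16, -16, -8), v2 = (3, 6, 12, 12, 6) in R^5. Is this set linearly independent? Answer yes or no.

no

Form the matrix with these vectors as rows and row reduce.
R2 ← R2 + (3/4)·R1: [0, 0, 0, 0, 0]
1 nonzero row, so the 2 vectors span a space of dimension 1.
Since 1 < 2, the vectors are linearly dependent.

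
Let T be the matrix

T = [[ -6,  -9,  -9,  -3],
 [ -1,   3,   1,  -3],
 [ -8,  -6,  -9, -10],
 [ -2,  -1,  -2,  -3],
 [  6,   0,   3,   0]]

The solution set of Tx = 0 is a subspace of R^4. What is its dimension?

1

Row reduce to echelon form.
R2 ← R2 − (1/6)·R1: [0, 9/2, 5/2, -5/2]
R3 ← R3 − (4/3)·R1: [0, 6, 3, -6]
R4 ← R4 − (1/3)·R1: [0, 2, 1, -2]
R5 ← R5 + R1: [0, -9, -6, -3]
R3 ← R3 − (4/3)·R2: [0, 0, -1/3, -8/3]
R4 ← R4 − (4/9)·R2: [0, 0, -1/9, -8/9]
R5 ← R5 + (2)·R2: [0, 0, -1, -8]
R4 ← R4 − (1/3)·R3: [0, 0, 0, 0]
R5 ← R5 − (3)·R3: [0, 0, 0, 0]
3 nonzero rows, so rank(T) = 3.
T has 4 columns; by rank–nullity, nullity = 4 − 3 = 1.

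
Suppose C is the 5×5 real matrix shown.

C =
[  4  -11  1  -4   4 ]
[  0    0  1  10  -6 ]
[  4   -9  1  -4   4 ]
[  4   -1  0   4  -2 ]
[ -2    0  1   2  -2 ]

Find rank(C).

5

Row reduce to echelon form.
R3 ← R3 − R1: [0, 2, 0, 0, 0]
R4 ← R4 − R1: [0, 10, -1, 8, -6]
R5 ← R5 + (1/2)·R1: [0, -11/2, 3/2, 0, 0]
Swap R2 ↔ R3
R4 ← R4 − (5)·R2: [0, 0, -1, 8, -6]
R5 ← R5 + (11/4)·R2: [0, 0, 3/2, 0, 0]
R4 ← R4 + R3: [0, 0, 0, 18, -12]
R5 ← R5 − (3/2)·R3: [0, 0, 0, -15, 9]
R5 ← R5 + (5/6)·R4: [0, 0, 0, 0, -1]
Echelon form has 5 nonzero rows, so rank(C) = 5.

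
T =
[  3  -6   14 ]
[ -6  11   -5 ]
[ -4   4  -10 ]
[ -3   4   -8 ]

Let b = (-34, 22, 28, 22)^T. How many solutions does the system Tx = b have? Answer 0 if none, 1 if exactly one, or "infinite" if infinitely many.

Row reduce the augmented matrix [T | b].
R2 ← R2 + (2)·R1: [0, -1, 23, -46]
R3 ← R3 + (4/3)·R1: [0, -4, 26/3, -52/3]
R4 ← R4 + R1: [0, -2, 6, -12]
R3 ← R3 − (4)·R2: [0, 0, -250/3, 500/3]
R4 ← R4 − (2)·R2: [0, 0, -40, 80]
R4 ← R4 − (12/25)·R3: [0, 0, 0, 0]
The echelon form has 3 nonzero rows, and every pivot lies in the first 3 columns, so rank(T) = rank([T|b]) = 3.
The system is consistent.
rank = 3 = number of unknowns, so the solution is unique.

1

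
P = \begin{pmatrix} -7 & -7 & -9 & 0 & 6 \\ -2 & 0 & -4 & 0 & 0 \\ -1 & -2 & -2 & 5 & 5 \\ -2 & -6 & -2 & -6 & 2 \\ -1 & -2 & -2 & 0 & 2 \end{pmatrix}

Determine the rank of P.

Row reduce to echelon form.
R2 ← R2 − (2/7)·R1: [0, 2, -10/7, 0, -12/7]
R3 ← R3 − (1/7)·R1: [0, -1, -5/7, 5, 29/7]
R4 ← R4 − (2/7)·R1: [0, -4, 4/7, -6, 2/7]
R5 ← R5 − (1/7)·R1: [0, -1, -5/7, 0, 8/7]
R3 ← R3 + (1/2)·R2: [0, 0, -10/7, 5, 23/7]
R4 ← R4 + (2)·R2: [0, 0, -16/7, -6, -22/7]
R5 ← R5 + (1/2)·R2: [0, 0, -10/7, 0, 2/7]
R4 ← R4 − (8/5)·R3: [0, 0, 0, -14, -42/5]
R5 ← R5 − R3: [0, 0, 0, -5, -3]
R5 ← R5 − (5/14)·R4: [0, 0, 0, 0, 0]
Echelon form has 4 nonzero rows, so rank(P) = 4.

4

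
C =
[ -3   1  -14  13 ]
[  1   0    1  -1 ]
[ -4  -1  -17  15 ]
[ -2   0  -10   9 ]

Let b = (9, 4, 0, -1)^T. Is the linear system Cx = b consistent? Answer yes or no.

no

Row reduce the augmented matrix [C | b].
R2 ← R2 + (1/3)·R1: [0, 1/3, -11/3, 10/3, 7]
R3 ← R3 − (4/3)·R1: [0, -7/3, 5/3, -7/3, -12]
R4 ← R4 − (2/3)·R1: [0, -2/3, -2/3, 1/3, -7]
R3 ← R3 + (7)·R2: [0, 0, -24, 21, 37]
R4 ← R4 + (2)·R2: [0, 0, -8, 7, 7]
R4 ← R4 − (1/3)·R3: [0, 0, 0, 0, -16/3]
The echelon form has 4 nonzero rows; the last pivot sits in the augmented column, so rank(C) = 3 but rank([C|b]) = 4.
Since the ranks differ, the system is inconsistent.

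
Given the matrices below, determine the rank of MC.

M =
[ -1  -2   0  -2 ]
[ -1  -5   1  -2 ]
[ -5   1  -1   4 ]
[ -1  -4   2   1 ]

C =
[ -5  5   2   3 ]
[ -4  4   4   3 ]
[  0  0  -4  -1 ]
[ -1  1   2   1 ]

2

First compute MC:
[[ 15, -15, -14, -11],
 [ 27, -27, -30, -21],
 [ 17, -17,   6,  -7],
 [ 20, -20, -24, -16]]
Now row reduce the product.
R2 ← R2 − (9/5)·R1: [0, 0, -24/5, -6/5]
R3 ← R3 − (17/15)·R1: [0, 0, 328/15, 82/15]
R4 ← R4 − (4/3)·R1: [0, 0, -16/3, -4/3]
R3 ← R3 + (41/9)·R2: [0, 0, 0, 0]
R4 ← R4 − (10/9)·R2: [0, 0, 0, 0]
2 nonzero rows, so rank(MC) = 2.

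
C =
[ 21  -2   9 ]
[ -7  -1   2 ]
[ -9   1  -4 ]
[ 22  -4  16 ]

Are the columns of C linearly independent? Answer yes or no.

yes

Row reduce C to echelon form.
R2 ← R2 + (1/3)·R1: [0, -5/3, 5]
R3 ← R3 + (3/7)·R1: [0, 1/7, -1/7]
R4 ← R4 − (22/21)·R1: [0, -40/21, 46/7]
R3 ← R3 + (3/35)·R2: [0, 0, 2/7]
R4 ← R4 − (8/7)·R2: [0, 0, 6/7]
R4 ← R4 − (3)·R3: [0, 0, 0]
3 pivots among 3 columns.
Every column is a pivot column, so the columns are linearly independent.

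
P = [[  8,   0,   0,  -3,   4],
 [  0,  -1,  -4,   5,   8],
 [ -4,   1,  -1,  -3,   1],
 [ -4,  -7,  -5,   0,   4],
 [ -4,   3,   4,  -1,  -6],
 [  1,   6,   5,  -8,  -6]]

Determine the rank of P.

5

Row reduce to echelon form.
R3 ← R3 + (1/2)·R1: [0, 1, -1, -9/2, 3]
R4 ← R4 + (1/2)·R1: [0, -7, -5, -3/2, 6]
R5 ← R5 + (1/2)·R1: [0, 3, 4, -5/2, -4]
R6 ← R6 − (1/8)·R1: [0, 6, 5, -61/8, -13/2]
R3 ← R3 + R2: [0, 0, -5, 1/2, 11]
R4 ← R4 − (7)·R2: [0, 0, 23, -73/2, -50]
R5 ← R5 + (3)·R2: [0, 0, -8, 25/2, 20]
R6 ← R6 + (6)·R2: [0, 0, -19, 179/8, 83/2]
R4 ← R4 + (23/5)·R3: [0, 0, 0, -171/5, 3/5]
R5 ← R5 − (8/5)·R3: [0, 0, 0, 117/10, 12/5]
R6 ← R6 − (19/5)·R3: [0, 0, 0, 819/40, -3/10]
R5 ← R5 + (13/38)·R4: [0, 0, 0, 0, 99/38]
R6 ← R6 + (91/152)·R4: [0, 0, 0, 0, 9/152]
R6 ← R6 − (1/44)·R5: [0, 0, 0, 0, 0]
Echelon form has 5 nonzero rows, so rank(P) = 5.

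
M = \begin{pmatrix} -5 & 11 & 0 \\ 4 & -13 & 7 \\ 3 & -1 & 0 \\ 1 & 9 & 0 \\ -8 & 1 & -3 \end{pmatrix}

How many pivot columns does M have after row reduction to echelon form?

3

Row reduce to echelon form.
R2 ← R2 + (4/5)·R1: [0, -21/5, 7]
R3 ← R3 + (3/5)·R1: [0, 28/5, 0]
R4 ← R4 + (1/5)·R1: [0, 56/5, 0]
R5 ← R5 − (8/5)·R1: [0, -83/5, -3]
R3 ← R3 + (4/3)·R2: [0, 0, 28/3]
R4 ← R4 + (8/3)·R2: [0, 0, 56/3]
R5 ← R5 − (83/21)·R2: [0, 0, -92/3]
R4 ← R4 − (2)·R3: [0, 0, 0]
R5 ← R5 + (23/7)·R3: [0, 0, 0]
Echelon form has 3 nonzero rows, so rank(M) = 3.
Each nonzero row contributes one pivot column: 3 pivot columns.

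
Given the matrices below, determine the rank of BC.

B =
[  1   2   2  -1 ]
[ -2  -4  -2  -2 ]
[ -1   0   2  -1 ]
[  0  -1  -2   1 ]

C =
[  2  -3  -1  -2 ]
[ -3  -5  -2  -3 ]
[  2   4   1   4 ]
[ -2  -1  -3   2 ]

3

First compute BC:
[[  2,  -4,   0,  -2],
 [  8,  20,  14,   4],
 [  4,  12,   6,   8],
 [ -3,  -4,  -3,  -3]]
Now row reduce the product.
R2 ← R2 − (4)·R1: [0, 36, 14, 12]
R3 ← R3 − (2)·R1: [0, 20, 6, 12]
R4 ← R4 + (3/2)·R1: [0, -10, -3, -6]
R3 ← R3 − (5/9)·R2: [0, 0, -16/9, 16/3]
R4 ← R4 + (5/18)·R2: [0, 0, 8/9, -8/3]
R4 ← R4 + (1/2)·R3: [0, 0, 0, 0]
3 nonzero rows, so rank(BC) = 3.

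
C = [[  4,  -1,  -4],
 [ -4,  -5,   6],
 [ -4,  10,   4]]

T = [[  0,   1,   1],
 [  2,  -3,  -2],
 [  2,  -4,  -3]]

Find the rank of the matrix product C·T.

First compute CT:
[[-10,  23,  18],
 [  2, -13, -12],
 [ 28, -50, -36]]
Now row reduce the product.
R2 ← R2 + (1/5)·R1: [0, -42/5, -42/5]
R3 ← R3 + (14/5)·R1: [0, 72/5, 72/5]
R3 ← R3 + (12/7)·R2: [0, 0, 0]
2 nonzero rows, so rank(CT) = 2.

2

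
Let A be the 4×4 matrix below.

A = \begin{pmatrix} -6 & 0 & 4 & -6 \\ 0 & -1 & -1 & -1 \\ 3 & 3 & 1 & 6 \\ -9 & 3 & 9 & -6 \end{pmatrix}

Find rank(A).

2

Row reduce to echelon form.
R3 ← R3 + (1/2)·R1: [0, 3, 3, 3]
R4 ← R4 − (3/2)·R1: [0, 3, 3, 3]
R3 ← R3 + (3)·R2: [0, 0, 0, 0]
R4 ← R4 + (3)·R2: [0, 0, 0, 0]
Echelon form has 2 nonzero rows, so rank(A) = 2.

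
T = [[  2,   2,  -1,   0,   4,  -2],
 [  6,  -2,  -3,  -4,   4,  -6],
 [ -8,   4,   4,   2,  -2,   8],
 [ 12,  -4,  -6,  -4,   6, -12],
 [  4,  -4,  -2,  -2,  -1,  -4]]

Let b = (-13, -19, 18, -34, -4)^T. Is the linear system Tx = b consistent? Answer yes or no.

Row reduce the augmented matrix [T | b].
R2 ← R2 − (3)·R1: [0, -8, 0, -4, -8, 0, 20]
R3 ← R3 + (4)·R1: [0, 12, 0, 2, 14, 0, -34]
R4 ← R4 − (6)·R1: [0, -16, 0, -4, -18, 0, 44]
R5 ← R5 − (2)·R1: [0, -8, 0, -2, -9, 0, 22]
R3 ← R3 + (3/2)·R2: [0, 0, 0, -4, 2, 0, -4]
R4 ← R4 − (2)·R2: [0, 0, 0, 4, -2, 0, 4]
R5 ← R5 − R2: [0, 0, 0, 2, -1, 0, 2]
R4 ← R4 + R3: [0, 0, 0, 0, 0, 0, 0]
R5 ← R5 + (1/2)·R3: [0, 0, 0, 0, 0, 0, 0]
The echelon form has 3 nonzero rows, and every pivot lies in the first 6 columns, so rank(T) = rank([T|b]) = 3.
The system is consistent.

yes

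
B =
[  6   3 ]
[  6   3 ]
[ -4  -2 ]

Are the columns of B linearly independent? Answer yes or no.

no

Row reduce B to echelon form.
R2 ← R2 − R1: [0, 0]
R3 ← R3 + (2/3)·R1: [0, 0]
1 pivot among 2 columns.
Only 1 < 2 pivot columns, so the columns are linearly dependent.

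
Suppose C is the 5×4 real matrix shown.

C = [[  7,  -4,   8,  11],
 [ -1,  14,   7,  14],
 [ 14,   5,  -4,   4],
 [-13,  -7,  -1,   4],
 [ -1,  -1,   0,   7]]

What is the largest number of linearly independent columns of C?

Row reduce to echelon form.
R2 ← R2 + (1/7)·R1: [0, 94/7, 57/7, 109/7]
R3 ← R3 − (2)·R1: [0, 13, -20, -18]
R4 ← R4 + (13/7)·R1: [0, -101/7, 97/7, 171/7]
R5 ← R5 + (1/7)·R1: [0, -11/7, 8/7, 60/7]
R3 ← R3 − (91/94)·R2: [0, 0, -2621/94, -3109/94]
R4 ← R4 + (101/94)·R2: [0, 0, 2125/94, 3869/94]
R5 ← R5 + (11/94)·R2: [0, 0, 197/94, 977/94]
R4 ← R4 + (2125/2621)·R3: [0, 0, 0, 37596/2621]
R5 ← R5 + (197/2621)·R3: [0, 0, 0, 20726/2621]
R5 ← R5 − (43/78)·R4: [0, 0, 0, 0]
Echelon form has 4 nonzero rows, so rank(C) = 4.
The rank gives the maximum number of linearly independent columns: 4.

4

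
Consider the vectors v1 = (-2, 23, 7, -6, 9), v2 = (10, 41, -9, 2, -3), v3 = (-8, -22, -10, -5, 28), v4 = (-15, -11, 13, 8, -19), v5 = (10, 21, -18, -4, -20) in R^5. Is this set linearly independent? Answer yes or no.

Form the matrix with these vectors as rows and row reduce.
R2 ← R2 + (5)·R1: [0, 156, 26, -28, 42]
R3 ← R3 − (4)·R1: [0, -114, -38, 19, -8]
R4 ← R4 − (15/2)·R1: [0, -367/2, -79/2, 53, -173/2]
R5 ← R5 + (5)·R1: [0, 136, 17, -34, 25]
R3 ← R3 + (19/26)·R2: [0, 0, -19, -19/13, 295/13]
R4 ← R4 + (367/312)·R2: [0, 0, -107/12, 1565/78, -1929/52]
R5 ← R5 − (34/39)·R2: [0, 0, -17/3, -374/39, -151/13]
R4 ← R4 − (107/228)·R3: [0, 0, 0, 83/4, -5443/114]
R5 ← R5 − (17/57)·R3: [0, 0, 0, -119/13, -13622/741]
R5 ← R5 + (476/1079)·R4: [0, 0, 0, 0, -186620/4731]
5 nonzero rows, so the 5 vectors span a space of dimension 5.
Since 5 = 5, the vectors are linearly independent.

yes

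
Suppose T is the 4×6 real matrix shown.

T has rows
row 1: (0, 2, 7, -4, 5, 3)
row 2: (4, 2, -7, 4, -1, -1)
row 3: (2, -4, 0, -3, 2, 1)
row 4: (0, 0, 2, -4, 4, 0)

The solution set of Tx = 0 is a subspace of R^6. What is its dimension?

2

Row reduce to echelon form.
Swap R1 ↔ R2
R3 ← R3 − (1/2)·R1: [0, -5, 7/2, -5, 5/2, 3/2]
R3 ← R3 + (5/2)·R2: [0, 0, 21, -15, 15, 9]
R4 ← R4 − (2/21)·R3: [0, 0, 0, -18/7, 18/7, -6/7]
4 nonzero rows, so rank(T) = 4.
T has 6 columns; by rank–nullity, nullity = 6 − 4 = 2.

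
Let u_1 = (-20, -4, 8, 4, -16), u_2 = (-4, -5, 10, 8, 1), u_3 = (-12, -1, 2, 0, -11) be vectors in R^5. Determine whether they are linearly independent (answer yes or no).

no

Form the matrix with these vectors as rows and row reduce.
R2 ← R2 − (1/5)·R1: [0, -21/5, 42/5, 36/5, 21/5]
R3 ← R3 − (3/5)·R1: [0, 7/5, -14/5, -12/5, -7/5]
R3 ← R3 + (1/3)·R2: [0, 0, 0, 0, 0]
2 nonzero rows, so the 3 vectors span a space of dimension 2.
Since 2 < 3, the vectors are linearly dependent.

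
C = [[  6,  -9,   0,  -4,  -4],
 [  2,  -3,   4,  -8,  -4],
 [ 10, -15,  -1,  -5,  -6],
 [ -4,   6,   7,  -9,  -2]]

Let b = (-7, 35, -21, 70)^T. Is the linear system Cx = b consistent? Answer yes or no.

yes

Row reduce the augmented matrix [C | b].
R2 ← R2 − (1/3)·R1: [0, 0, 4, -20/3, -8/3, 112/3]
R3 ← R3 − (5/3)·R1: [0, 0, -1, 5/3, 2/3, -28/3]
R4 ← R4 + (2/3)·R1: [0, 0, 7, -35/3, -14/3, 196/3]
R3 ← R3 + (1/4)·R2: [0, 0, 0, 0, 0, 0]
R4 ← R4 − (7/4)·R2: [0, 0, 0, 0, 0, 0]
The echelon form has 2 nonzero rows, and every pivot lies in the first 5 columns, so rank(C) = rank([C|b]) = 2.
The system is consistent.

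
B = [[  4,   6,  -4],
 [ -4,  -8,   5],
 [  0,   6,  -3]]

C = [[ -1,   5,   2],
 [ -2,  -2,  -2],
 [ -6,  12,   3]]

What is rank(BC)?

2

First compute BC:
[[  8, -40, -16],
 [-10,  56,  23],
 [  6, -48, -21]]
Now row reduce the product.
R2 ← R2 + (5/4)·R1: [0, 6, 3]
R3 ← R3 − (3/4)·R1: [0, -18, -9]
R3 ← R3 + (3)·R2: [0, 0, 0]
2 nonzero rows, so rank(BC) = 2.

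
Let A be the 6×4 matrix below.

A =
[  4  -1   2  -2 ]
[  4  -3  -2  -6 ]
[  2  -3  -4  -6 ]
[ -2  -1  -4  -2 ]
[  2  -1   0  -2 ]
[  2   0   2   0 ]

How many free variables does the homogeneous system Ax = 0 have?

Row reduce to echelon form.
R2 ← R2 − R1: [0, -2, -4, -4]
R3 ← R3 − (1/2)·R1: [0, -5/2, -5, -5]
R4 ← R4 + (1/2)·R1: [0, -3/2, -3, -3]
R5 ← R5 − (1/2)·R1: [0, -1/2, -1, -1]
R6 ← R6 − (1/2)·R1: [0, 1/2, 1, 1]
R3 ← R3 − (5/4)·R2: [0, 0, 0, 0]
R4 ← R4 − (3/4)·R2: [0, 0, 0, 0]
R5 ← R5 − (1/4)·R2: [0, 0, 0, 0]
R6 ← R6 + (1/4)·R2: [0, 0, 0, 0]
2 nonzero rows, so rank(A) = 2.
A has 4 columns; by rank–nullity, nullity = 4 − 2 = 2.

2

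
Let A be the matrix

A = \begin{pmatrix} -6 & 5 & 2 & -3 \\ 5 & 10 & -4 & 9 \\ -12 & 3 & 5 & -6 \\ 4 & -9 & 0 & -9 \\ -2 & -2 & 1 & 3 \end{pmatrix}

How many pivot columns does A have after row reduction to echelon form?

3

Row reduce to echelon form.
R2 ← R2 + (5/6)·R1: [0, 85/6, -7/3, 13/2]
R3 ← R3 − (2)·R1: [0, -7, 1, 0]
R4 ← R4 + (2/3)·R1: [0, -17/3, 4/3, -11]
R5 ← R5 − (1/3)·R1: [0, -11/3, 1/3, 4]
R3 ← R3 + (42/85)·R2: [0, 0, -13/85, 273/85]
R4 ← R4 + (2/5)·R2: [0, 0, 2/5, -42/5]
R5 ← R5 + (22/85)·R2: [0, 0, -23/85, 483/85]
R4 ← R4 + (34/13)·R3: [0, 0, 0, 0]
R5 ← R5 − (23/13)·R3: [0, 0, 0, 0]
Echelon form has 3 nonzero rows, so rank(A) = 3.
Each nonzero row contributes one pivot column: 3 pivot columns.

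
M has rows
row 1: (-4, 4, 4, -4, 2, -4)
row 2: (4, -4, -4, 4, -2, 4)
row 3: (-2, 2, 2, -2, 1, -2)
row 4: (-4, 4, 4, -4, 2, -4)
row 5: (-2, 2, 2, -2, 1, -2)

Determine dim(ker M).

5

Row reduce to echelon form.
R2 ← R2 + R1: [0, 0, 0, 0, 0, 0]
R3 ← R3 − (1/2)·R1: [0, 0, 0, 0, 0, 0]
R4 ← R4 − R1: [0, 0, 0, 0, 0, 0]
R5 ← R5 − (1/2)·R1: [0, 0, 0, 0, 0, 0]
1 nonzero row, so rank(M) = 1.
M has 6 columns; by rank–nullity, nullity = 6 − 1 = 5.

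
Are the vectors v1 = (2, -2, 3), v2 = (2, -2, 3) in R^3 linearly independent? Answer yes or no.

no

Form the matrix with these vectors as rows and row reduce.
R2 ← R2 − R1: [0, 0, 0]
1 nonzero row, so the 2 vectors span a space of dimension 1.
Since 1 < 2, the vectors are linearly dependent.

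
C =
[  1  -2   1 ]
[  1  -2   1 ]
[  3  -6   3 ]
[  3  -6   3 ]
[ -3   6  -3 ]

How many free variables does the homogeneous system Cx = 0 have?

Row reduce to echelon form.
R2 ← R2 − R1: [0, 0, 0]
R3 ← R3 − (3)·R1: [0, 0, 0]
R4 ← R4 − (3)·R1: [0, 0, 0]
R5 ← R5 + (3)·R1: [0, 0, 0]
1 nonzero row, so rank(C) = 1.
C has 3 columns; by rank–nullity, nullity = 3 − 1 = 2.

2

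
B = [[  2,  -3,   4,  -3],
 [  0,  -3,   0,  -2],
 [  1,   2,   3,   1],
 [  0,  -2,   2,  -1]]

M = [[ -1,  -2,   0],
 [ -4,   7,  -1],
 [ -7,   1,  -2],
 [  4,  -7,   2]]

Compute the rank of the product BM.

First compute BM:
[[-30,   0, -11],
 [  4,  -7,  -1],
 [-26,   8,  -6],
 [-10,  -5,  -4]]
Now row reduce the product.
R2 ← R2 + (2/15)·R1: [0, -7, -37/15]
R3 ← R3 − (13/15)·R1: [0, 8, 53/15]
R4 ← R4 − (1/3)·R1: [0, -5, -1/3]
R3 ← R3 + (8/7)·R2: [0, 0, 5/7]
R4 ← R4 − (5/7)·R2: [0, 0, 10/7]
R4 ← R4 − (2)·R3: [0, 0, 0]
3 nonzero rows, so rank(BM) = 3.

3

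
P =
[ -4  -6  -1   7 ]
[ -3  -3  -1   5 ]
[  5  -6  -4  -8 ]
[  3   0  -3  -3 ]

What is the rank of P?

4

Row reduce to echelon form.
R2 ← R2 − (3/4)·R1: [0, 3/2, -1/4, -1/4]
R3 ← R3 + (5/4)·R1: [0, -27/2, -21/4, 3/4]
R4 ← R4 + (3/4)·R1: [0, -9/2, -15/4, 9/4]
R3 ← R3 + (9)·R2: [0, 0, -15/2, -3/2]
R4 ← R4 + (3)·R2: [0, 0, -9/2, 3/2]
R4 ← R4 − (3/5)·R3: [0, 0, 0, 12/5]
Echelon form has 4 nonzero rows, so rank(P) = 4.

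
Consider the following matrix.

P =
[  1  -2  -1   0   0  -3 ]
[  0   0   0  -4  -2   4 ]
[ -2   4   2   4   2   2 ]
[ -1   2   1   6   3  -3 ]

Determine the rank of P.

Row reduce to echelon form.
R3 ← R3 + (2)·R1: [0, 0, 0, 4, 2, -4]
R4 ← R4 + R1: [0, 0, 0, 6, 3, -6]
R3 ← R3 + R2: [0, 0, 0, 0, 0, 0]
R4 ← R4 + (3/2)·R2: [0, 0, 0, 0, 0, 0]
Echelon form has 2 nonzero rows, so rank(P) = 2.

2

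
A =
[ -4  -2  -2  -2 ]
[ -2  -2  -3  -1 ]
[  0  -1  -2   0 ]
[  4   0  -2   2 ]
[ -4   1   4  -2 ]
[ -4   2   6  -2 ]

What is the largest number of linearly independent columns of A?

Row reduce to echelon form.
R2 ← R2 − (1/2)·R1: [0, -1, -2, 0]
R4 ← R4 + R1: [0, -2, -4, 0]
R5 ← R5 − R1: [0, 3, 6, 0]
R6 ← R6 − R1: [0, 4, 8, 0]
R3 ← R3 − R2: [0, 0, 0, 0]
R4 ← R4 − (2)·R2: [0, 0, 0, 0]
R5 ← R5 + (3)·R2: [0, 0, 0, 0]
R6 ← R6 + (4)·R2: [0, 0, 0, 0]
Echelon form has 2 nonzero rows, so rank(A) = 2.
The rank gives the maximum number of linearly independent columns: 2.

2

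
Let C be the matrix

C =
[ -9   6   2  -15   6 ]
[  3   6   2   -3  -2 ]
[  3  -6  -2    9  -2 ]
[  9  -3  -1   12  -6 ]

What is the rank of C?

2

Row reduce to echelon form.
R2 ← R2 + (1/3)·R1: [0, 8, 8/3, -8, 0]
R3 ← R3 + (1/3)·R1: [0, -4, -4/3, 4, 0]
R4 ← R4 + R1: [0, 3, 1, -3, 0]
R3 ← R3 + (1/2)·R2: [0, 0, 0, 0, 0]
R4 ← R4 − (3/8)·R2: [0, 0, 0, 0, 0]
Echelon form has 2 nonzero rows, so rank(C) = 2.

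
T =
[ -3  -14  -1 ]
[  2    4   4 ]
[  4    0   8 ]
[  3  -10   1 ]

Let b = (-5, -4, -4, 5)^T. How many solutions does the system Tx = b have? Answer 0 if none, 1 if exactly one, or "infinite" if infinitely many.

0

Row reduce the augmented matrix [T | b].
R2 ← R2 + (2/3)·R1: [0, -16/3, 10/3, -22/3]
R3 ← R3 + (4/3)·R1: [0, -56/3, 20/3, -32/3]
R4 ← R4 + R1: [0, -24, 0, 0]
R3 ← R3 − (7/2)·R2: [0, 0, -5, 15]
R4 ← R4 − (9/2)·R2: [0, 0, -15, 33]
R4 ← R4 − (3)·R3: [0, 0, 0, -12]
The echelon form has 4 nonzero rows; the last pivot sits in the augmented column, so rank(T) = 3 but rank([T|b]) = 4.
Since the ranks differ, the system is inconsistent.
It has no solutions.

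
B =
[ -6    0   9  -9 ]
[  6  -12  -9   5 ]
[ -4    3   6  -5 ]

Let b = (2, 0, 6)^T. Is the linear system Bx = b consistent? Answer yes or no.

Row reduce the augmented matrix [B | b].
R2 ← R2 + R1: [0, -12, 0, -4, 2]
R3 ← R3 − (2/3)·R1: [0, 3, 0, 1, 14/3]
R3 ← R3 + (1/4)·R2: [0, 0, 0, 0, 31/6]
The echelon form has 3 nonzero rows; the last pivot sits in the augmented column, so rank(B) = 2 but rank([B|b]) = 3.
Since the ranks differ, the system is inconsistent.

no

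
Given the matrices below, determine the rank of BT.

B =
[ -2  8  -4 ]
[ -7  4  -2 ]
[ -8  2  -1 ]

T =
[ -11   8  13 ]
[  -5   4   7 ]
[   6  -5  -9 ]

First compute BT:
[[-42,  36,  66],
 [ 45, -30, -45],
 [ 72, -51, -81]]
Now row reduce the product.
R2 ← R2 + (15/14)·R1: [0, 60/7, 180/7]
R3 ← R3 + (12/7)·R1: [0, 75/7, 225/7]
R3 ← R3 − (5/4)·R2: [0, 0, 0]
2 nonzero rows, so rank(BT) = 2.

2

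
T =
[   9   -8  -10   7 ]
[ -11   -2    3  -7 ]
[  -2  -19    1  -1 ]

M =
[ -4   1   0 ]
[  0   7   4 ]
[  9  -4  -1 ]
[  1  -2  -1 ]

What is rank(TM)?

First compute TM:
[[-119, -21, -29],
 [ 64, -23,  -4],
 [ 16, -137, -76]]
Now row reduce the product.
R2 ← R2 + (64/119)·R1: [0, -583/17, -2332/119]
R3 ← R3 + (16/119)·R1: [0, -2377/17, -9508/119]
R3 ← R3 − (2377/583)·R2: [0, 0, 0]
2 nonzero rows, so rank(TM) = 2.

2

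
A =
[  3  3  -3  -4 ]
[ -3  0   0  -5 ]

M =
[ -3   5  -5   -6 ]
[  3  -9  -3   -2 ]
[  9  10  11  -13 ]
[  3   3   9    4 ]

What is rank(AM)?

First compute AM:
[[-39, -54, -93,  -1],
 [ -6, -30, -30,  -2]]
Now row reduce the product.
R2 ← R2 − (2/13)·R1: [0, -282/13, -204/13, -24/13]
2 nonzero rows, so rank(AM) = 2.

2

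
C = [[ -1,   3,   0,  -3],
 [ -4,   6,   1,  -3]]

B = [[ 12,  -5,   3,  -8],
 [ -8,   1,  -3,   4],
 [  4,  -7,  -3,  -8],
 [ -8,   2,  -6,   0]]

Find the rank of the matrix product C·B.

First compute CB:
[[-12,   2,   6,  20],
 [-68,  13, -15,  48]]
Now row reduce the product.
R2 ← R2 − (17/3)·R1: [0, 5/3, -49, -196/3]
2 nonzero rows, so rank(CB) = 2.

2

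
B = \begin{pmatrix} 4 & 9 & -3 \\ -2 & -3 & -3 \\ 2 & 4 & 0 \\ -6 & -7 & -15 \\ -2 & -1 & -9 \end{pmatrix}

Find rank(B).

2

Row reduce to echelon form.
R2 ← R2 + (1/2)·R1: [0, 3/2, -9/2]
R3 ← R3 − (1/2)·R1: [0, -1/2, 3/2]
R4 ← R4 + (3/2)·R1: [0, 13/2, -39/2]
R5 ← R5 + (1/2)·R1: [0, 7/2, -21/2]
R3 ← R3 + (1/3)·R2: [0, 0, 0]
R4 ← R4 − (13/3)·R2: [0, 0, 0]
R5 ← R5 − (7/3)·R2: [0, 0, 0]
Echelon form has 2 nonzero rows, so rank(B) = 2.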